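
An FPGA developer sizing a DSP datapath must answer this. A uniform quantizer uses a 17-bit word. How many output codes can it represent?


Number of quantization levels = 2^N
= 2^17
= 131072

131072


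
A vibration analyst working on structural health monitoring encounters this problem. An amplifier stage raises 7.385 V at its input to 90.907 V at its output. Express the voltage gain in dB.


Voltage gain in dB:
G = 20 * log10(Vout / Vin)
  = 20 * log10(90.907 / 7.385)
  = 20 * log10(12.309682)
  = 20 * 1.090247
  = 21.8 dB

21.8 dB


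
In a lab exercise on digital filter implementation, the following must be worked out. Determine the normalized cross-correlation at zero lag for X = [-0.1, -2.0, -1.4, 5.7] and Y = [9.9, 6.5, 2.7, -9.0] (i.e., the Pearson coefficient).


Pearson correlation coefficient (population):
r = cov(X,Y) / (std(X) * std(Y))
Mean X = 0.55, Mean Y = 2.525
Cov(X,Y) = -18.65625
Std(X) = 3.051639, Std(Y) = 7.124737
r = -0.8581

-0.8581


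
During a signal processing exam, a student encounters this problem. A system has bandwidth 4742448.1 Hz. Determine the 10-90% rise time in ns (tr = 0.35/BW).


Rise time from bandwidth relationship:
tr = 0.35 / BW
   = 0.35 / 4742448.1
   = 7.380154566e-08 s
   = 73.8015 ns

73.8015 ns


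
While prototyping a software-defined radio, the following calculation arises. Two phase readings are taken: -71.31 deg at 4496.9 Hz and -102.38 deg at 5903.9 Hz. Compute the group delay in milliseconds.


Group delay from phase difference:
tau = -d(phi)/d(omega)
d(phi) = -31.07 deg = -0.542274 rad
d(omega) = 2*pi*(5903.9 - 4496.9) = 8840.4417 rad/s
tau = -(-0.542274) / 8840.4417
    = 0.0613 ms

0.0613 ms


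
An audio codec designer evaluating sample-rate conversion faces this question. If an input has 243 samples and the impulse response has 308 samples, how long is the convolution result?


Linear convolution output length:
L = N + M - 1
  = 243 + 308 - 1
  = 550 samples

550


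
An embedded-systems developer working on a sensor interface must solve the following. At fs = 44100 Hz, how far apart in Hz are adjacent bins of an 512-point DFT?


DFT frequency resolution:
df = fs / N
   = 44100 / 512
   = 86.1328 Hz

86.1328 Hz


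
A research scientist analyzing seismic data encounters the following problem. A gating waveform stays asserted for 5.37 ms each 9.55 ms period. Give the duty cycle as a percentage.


Duty cycle as a percentage:
DC = (t_on / T) * 100
   = (5.37 / 9.55) * 100
   = 0.562304 * 100
   = 56.23 %

56.23 %


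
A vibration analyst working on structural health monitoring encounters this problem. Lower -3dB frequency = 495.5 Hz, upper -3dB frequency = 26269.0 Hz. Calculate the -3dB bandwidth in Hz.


Bandwidth is the difference of -3dB frequencies:
BW = f_high - f_low
   = 26269.0 - 495.5
   = 25773.5 Hz

25773.5 Hz


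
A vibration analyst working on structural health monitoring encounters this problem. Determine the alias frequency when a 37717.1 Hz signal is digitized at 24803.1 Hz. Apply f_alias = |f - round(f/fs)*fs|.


Compute the nearest integer multiple of fs to the signal:
n = round(37717.1 / 24803.1) = 2
f_alias = |37717.1 - 2 * 24803.1|
        = |37717.1 - 49606.2|
        = 11889.1 Hz

11889.1


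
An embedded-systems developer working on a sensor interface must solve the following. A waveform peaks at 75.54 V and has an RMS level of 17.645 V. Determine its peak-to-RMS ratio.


Crest factor is the ratio of peak to RMS:
CF = V_peak / V_rms
   = 75.54 / 17.645
   = 4.2811

4.2811


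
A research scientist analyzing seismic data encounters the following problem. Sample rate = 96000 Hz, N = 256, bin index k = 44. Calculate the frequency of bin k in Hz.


Frequency of DFT bin k:
f_k = k * fs / N
    = 44 * 96000 / 256
    = 4224000 / 256
    = 16500.0 Hz

16500.0 Hz


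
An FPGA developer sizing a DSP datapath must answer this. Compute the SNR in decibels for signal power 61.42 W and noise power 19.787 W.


SNR in decibels:
SNR = 10 * log10(Ps / Pn)
    = 10 * log10(61.42 / 19.787)
    = 10 * log10(3.1041)
    = 10 * 0.4919
    = 4.92 dB

4.92 dB


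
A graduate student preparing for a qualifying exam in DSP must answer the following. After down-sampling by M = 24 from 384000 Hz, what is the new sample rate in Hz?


Decimation reduces the sample rate:
fs_out = fs_in / M
       = 384000 / 24
       = 16000.0 Hz

16000.0 Hz


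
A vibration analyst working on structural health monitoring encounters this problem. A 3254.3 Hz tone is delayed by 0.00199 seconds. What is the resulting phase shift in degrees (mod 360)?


Phase shift from frequency and time delay:
phi = 360 * f * t_delay
    = 360 * 3254.3 * 0.00199
    = 2331.38 degrees
    mod 360 = 171.38 degrees

171.38 degrees


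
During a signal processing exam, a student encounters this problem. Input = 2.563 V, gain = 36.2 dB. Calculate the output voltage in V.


Output voltage from dB gain:
V_out = V_in * 10^(gain_dB / 20)
      = 2.563 * 10^(36.2 / 20)
      = 2.563 * 64.565423
      = 165.4812 V

165.4812 V


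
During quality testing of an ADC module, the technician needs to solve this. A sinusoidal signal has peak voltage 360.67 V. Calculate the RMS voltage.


RMS voltage for a sinusoidal waveform:
V_rms = V_peak / sqrt(2)
      = 360.67 / 1.414214
      = 255.032 V

255.032 V


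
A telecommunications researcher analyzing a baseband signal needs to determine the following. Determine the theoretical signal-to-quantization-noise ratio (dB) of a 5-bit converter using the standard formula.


Theoretical SNR for a full-scale sinusoid:
SNR = 6.02 * N + 1.76
    = 6.02 * 5 + 1.76
    = 30.1 + 1.76
    = 31.86 dB

31.86 dB


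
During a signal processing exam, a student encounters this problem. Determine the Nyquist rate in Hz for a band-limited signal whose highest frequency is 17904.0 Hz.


The Nyquist rate is twice the maximum frequency component.
fs_min = 2 * fmax
      = 2 * 17904.0
      = 35808.0 Hz

35808.0


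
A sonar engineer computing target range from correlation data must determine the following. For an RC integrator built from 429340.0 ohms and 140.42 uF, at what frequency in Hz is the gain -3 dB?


Cutoff frequency of a first-order RC filter:
fc = 1 / (2 * pi * R * C)
C = 140.42 uF = 0.00014042 F
fc = 1 / (2 * pi * 429340.0 * 0.00014042)
   = 1 / 378.80019073734
   = 0.00264 Hz

0.00264 Hz


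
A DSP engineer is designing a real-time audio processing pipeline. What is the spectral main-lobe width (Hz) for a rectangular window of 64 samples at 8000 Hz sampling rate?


Main lobe width for a rectangular window:
Width = 2 * fs / N
      = 2 * 8000 / 64
      = 16000 / 64
      = 250.0 Hz

250.0 Hz


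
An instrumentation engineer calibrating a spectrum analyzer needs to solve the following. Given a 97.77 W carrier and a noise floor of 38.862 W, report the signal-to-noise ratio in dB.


SNR in decibels:
SNR = 10 * log10(Ps / Pn)
    = 10 * log10(97.77 / 38.862)
    = 10 * log10(2.5158)
    = 10 * 0.4007
    = 4.01 dB

4.01 dB


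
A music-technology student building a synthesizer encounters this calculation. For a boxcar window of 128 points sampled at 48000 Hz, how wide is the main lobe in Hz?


Main lobe width for a rectangular window:
Width = 2 * fs / N
      = 2 * 48000 / 128
      = 96000 / 128
      = 750.0 Hz

750.0 Hz


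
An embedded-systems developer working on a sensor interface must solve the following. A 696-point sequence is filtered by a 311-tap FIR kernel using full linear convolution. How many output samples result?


Linear convolution output length:
L = N + M - 1
  = 696 + 311 - 1
  = 1006 samples

1006


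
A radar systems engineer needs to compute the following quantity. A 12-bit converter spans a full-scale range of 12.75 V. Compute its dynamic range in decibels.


Dynamic range from full-scale to LSB:
V_min = V_max / 2^bits = 12.75 / 2^12
DR = 20 * log10(V_max / V_min)
   = 20 * log10(2^12)
   = 20 * 12 * log10(2)
   = 72.25 dB

72.25 dB


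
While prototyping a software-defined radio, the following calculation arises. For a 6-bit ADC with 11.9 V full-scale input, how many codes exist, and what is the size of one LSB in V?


Step 1 — number of quantization levels:
L = 2^N = 2^6 = 64

Step 2 — LSB step size:
delta = Vfs / L
      = 11.9 / 64
      = 0.1859375 V

Levels = 64; step size = 0.1859375 V


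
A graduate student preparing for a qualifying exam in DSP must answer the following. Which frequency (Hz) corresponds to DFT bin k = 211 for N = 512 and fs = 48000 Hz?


Frequency of DFT bin k:
f_k = k * fs / N
    = 211 * 48000 / 512
    = 10128000 / 512
    = 19781.25 Hz

19781.25 Hz


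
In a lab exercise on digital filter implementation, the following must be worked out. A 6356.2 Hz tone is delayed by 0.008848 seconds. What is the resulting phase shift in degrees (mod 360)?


Phase shift from frequency and time delay:
phi = 360 * f * t_delay
    = 360 * 6356.2 * 0.008848
    = 20246.28 degrees
    mod 360 = 86.28 degrees

86.28 degrees


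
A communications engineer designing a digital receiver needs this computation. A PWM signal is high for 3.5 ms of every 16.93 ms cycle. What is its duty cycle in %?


Duty cycle as a percentage:
DC = (t_on / T) * 100
   = (3.5 / 16.93) * 100
   = 0.206734 * 100
   = 20.67 %

20.67 %


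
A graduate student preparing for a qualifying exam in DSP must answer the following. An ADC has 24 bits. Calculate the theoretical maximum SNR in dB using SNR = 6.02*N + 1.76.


Theoretical SNR for a full-scale sinusoid:
SNR = 6.02 * N + 1.76
    = 6.02 * 24 + 1.76
    = 144.48 + 1.76
    = 146.24 dB

146.24 dB


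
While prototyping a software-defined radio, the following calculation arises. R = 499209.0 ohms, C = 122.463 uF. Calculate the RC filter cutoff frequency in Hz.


Cutoff frequency of a first-order RC filter:
fc = 1 / (2 * pi * R * C)
C = 122.463 uF = 0.000122463 F
fc = 1 / (2 * pi * 499209.0 * 0.000122463)
   = 1 / 384.12022007825
   = 0.002603 Hz

0.002603 Hz


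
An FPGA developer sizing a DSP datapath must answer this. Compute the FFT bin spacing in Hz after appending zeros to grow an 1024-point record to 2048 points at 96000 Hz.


Frequency resolution after zero-padding:
N_padded = 1024 * 2 = 2048
df = fs / N_padded
   = 96000 / 2048
   = 46.875 Hz

46.875 Hz


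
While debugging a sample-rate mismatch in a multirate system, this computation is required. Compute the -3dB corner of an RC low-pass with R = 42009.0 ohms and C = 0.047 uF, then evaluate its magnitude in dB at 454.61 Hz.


Step 1 — cutoff frequency:
fc = 1 / (2*pi*R*C)
C = 0.047 uF = 4.7e-08 F
fc = 1 / (2*pi*42009.0*4.7e-08)
   = 80.6083 Hz

Step 2 — magnitude at f = 454.61 Hz:
|H(f)| = 1 / sqrt(1 + (f/fc)^2)
f/fc = 454.61 / 80.6083 = 5.639742
|H| = 1 / sqrt(1 + 31.80669) = 0.1745898
|H|_dB = 20*log10(0.1745898) = -15.16 dB

fc = 80.6083 Hz; |H(454.61 Hz)| = -15.16 dB


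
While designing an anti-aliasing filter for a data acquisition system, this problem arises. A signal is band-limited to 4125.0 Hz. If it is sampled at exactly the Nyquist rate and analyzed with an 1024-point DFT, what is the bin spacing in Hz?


Step 1 — Nyquist sampling rate:
fs = 2 * fmax = 2 * 4125.0 = 8250.0 Hz

Step 2 — DFT bin spacing:
df = fs / N = 8250.0 / 1024 = 8.0566 Hz

8.0566 Hz


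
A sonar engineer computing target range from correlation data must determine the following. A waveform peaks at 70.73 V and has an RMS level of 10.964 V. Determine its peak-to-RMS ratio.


Crest factor is the ratio of peak to RMS:
CF = V_peak / V_rms
   = 70.73 / 10.964
   = 6.4511

6.4511


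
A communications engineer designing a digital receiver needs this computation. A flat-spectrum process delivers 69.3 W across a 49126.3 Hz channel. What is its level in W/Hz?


Power spectral density:
PSD = P / BW
    = 69.3 / 49126.3
    = 0.00141065 W/Hz

0.00141065 W/Hz


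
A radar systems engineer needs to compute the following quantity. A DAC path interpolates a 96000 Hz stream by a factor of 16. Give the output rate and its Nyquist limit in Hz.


Step 1 — output sample rate after interpolation by L:
fs_out = L * fs_in = 16 * 96000 = 1536000 Hz

Step 2 — Nyquist frequency of the output stream:
f_Nyq = fs_out / 2 = 1536000 / 2 = 768000.0 Hz

fs_out = 1536000 Hz; f_Nyquist = 768000.0 Hz


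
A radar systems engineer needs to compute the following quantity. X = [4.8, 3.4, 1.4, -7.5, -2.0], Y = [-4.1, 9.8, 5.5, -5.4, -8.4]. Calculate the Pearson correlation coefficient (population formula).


Pearson correlation coefficient (population):
r = cov(X,Y) / (std(X) * std(Y))
Mean X = 0.02, Mean Y = -0.52
Cov(X,Y) = 15.7384
Std(X) = 4.400182, Std(Y) = 6.94936
r = 0.5147

0.5147


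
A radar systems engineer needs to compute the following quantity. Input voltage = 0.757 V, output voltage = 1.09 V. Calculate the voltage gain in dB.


Voltage gain in dB:
G = 20 * log10(Vout / Vin)
  = 20 * log10(1.09 / 0.757)
  = 20 * log10(1.439894)
  = 20 * 0.158331
  = 3.17 dB

3.17 dB


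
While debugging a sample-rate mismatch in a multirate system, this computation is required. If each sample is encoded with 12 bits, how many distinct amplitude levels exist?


Number of quantization levels = 2^N
= 2^12
= 4096

4096


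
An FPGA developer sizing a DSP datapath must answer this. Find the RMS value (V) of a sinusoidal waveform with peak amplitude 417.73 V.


RMS voltage for a sinusoidal waveform:
V_rms = V_peak / sqrt(2)
      = 417.73 / 1.414214
      = 295.38 V

295.38 V


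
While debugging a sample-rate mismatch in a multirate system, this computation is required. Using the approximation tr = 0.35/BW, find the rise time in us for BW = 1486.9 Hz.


Rise time from bandwidth relationship:
tr = 0.35 / BW
   = 0.35 / 1486.9
   = 0.0002353890645 s
   = 235.3891 us

235.3891 us


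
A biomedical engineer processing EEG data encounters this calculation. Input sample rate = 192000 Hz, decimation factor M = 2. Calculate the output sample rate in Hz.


Decimation reduces the sample rate:
fs_out = fs_in / M
       = 192000 / 2
       = 96000.0 Hz

96000.0 Hz


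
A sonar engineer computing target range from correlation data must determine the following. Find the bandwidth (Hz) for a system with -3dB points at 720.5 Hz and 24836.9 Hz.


Bandwidth is the difference of -3dB frequencies:
BW = f_high - f_low
   = 24836.9 - 720.5
   = 24116.4 Hz

24116.4 Hz


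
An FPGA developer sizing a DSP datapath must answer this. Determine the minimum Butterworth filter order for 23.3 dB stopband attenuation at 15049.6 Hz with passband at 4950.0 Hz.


Butterworth filter order formula:
n = log10(10^(A/10) - 1) / (2 * log10(f_stop/f_pass))
10^(23.3/10) - 1 = 212.7962
f_stop/f_pass = 15049.6 / 4950.0 = 3.0403
n = 2.4103 -> ceil = 3

3


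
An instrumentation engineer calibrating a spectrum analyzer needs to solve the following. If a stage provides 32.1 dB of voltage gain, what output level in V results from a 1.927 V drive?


Output voltage from dB gain:
V_out = V_in * 10^(gain_dB / 20)
      = 1.927 * 10^(32.1 / 20)
      = 1.927 * 40.271703
      = 77.6036 V

77.6036 V


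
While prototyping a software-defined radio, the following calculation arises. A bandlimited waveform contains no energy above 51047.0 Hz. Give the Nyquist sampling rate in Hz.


The Nyquist rate is twice the maximum frequency component.
fs_min = 2 * fmax
      = 2 * 51047.0
      = 102094.0 Hz

102094.0


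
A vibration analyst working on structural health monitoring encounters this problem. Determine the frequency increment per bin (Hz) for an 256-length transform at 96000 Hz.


DFT frequency resolution:
df = fs / N
   = 96000 / 256
   = 375.0 Hz

375.0 Hz


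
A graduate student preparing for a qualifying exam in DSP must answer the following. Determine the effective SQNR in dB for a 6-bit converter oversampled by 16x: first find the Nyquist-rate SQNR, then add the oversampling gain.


Step 1 — baseline SQNR at Nyquist:
SQNR_base = 6.02*N + 1.76
          = 6.02*6 + 1.76
          = 37.88 dB

Step 2 — oversampling processing gain:
G = 10*log10(OSR) = 10*log10(16) = 12.04 dB

Step 3 — total:
SQNR_total = 37.88 + 12.04 = 49.92 dB

Base SQNR = 37.88 dB; oversampled SQNR = 49.92 dB


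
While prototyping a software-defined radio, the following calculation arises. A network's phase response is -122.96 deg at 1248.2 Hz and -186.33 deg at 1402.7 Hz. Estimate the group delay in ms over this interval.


Group delay from phase difference:
tau = -d(phi)/d(omega)
d(phi) = -63.37 deg = -1.106015 rad
d(omega) = 2*pi*(1402.7 - 1248.2) = 970.7521 rad/s
tau = -(-1.106015) / 970.7521
    = 1.1393 ms

1.1393 ms


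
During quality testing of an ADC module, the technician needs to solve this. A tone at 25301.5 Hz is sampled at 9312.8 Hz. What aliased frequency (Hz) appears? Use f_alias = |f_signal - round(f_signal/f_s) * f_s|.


Compute the nearest integer multiple of fs to the signal:
n = round(25301.5 / 9312.8) = 3
f_alias = |25301.5 - 3 * 9312.8|
        = |25301.5 - 27938.4|
        = 2636.9 Hz

2636.9


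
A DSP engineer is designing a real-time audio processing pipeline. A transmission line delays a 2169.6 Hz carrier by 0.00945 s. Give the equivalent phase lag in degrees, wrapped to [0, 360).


Phase shift from frequency and time delay:
phi = 360 * f * t_delay
    = 360 * 2169.6 * 0.00945
    = 7380.98 degrees
    mod 360 = 180.98 degrees

180.98 degrees


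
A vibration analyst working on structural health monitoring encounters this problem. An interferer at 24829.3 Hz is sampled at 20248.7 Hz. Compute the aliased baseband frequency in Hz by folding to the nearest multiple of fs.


Compute the nearest integer multiple of fs to the signal:
n = round(24829.3 / 20248.7) = 1
f_alias = |24829.3 - 1 * 20248.7|
        = |24829.3 - 20248.7|
        = 4580.6 Hz

4580.6


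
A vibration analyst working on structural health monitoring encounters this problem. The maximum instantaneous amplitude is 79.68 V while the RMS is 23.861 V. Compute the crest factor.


Crest factor is the ratio of peak to RMS:
CF = V_peak / V_rms
   = 79.68 / 23.861
   = 3.3393

3.3393


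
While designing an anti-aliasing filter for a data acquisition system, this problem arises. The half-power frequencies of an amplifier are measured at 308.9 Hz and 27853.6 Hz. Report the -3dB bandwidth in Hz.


Bandwidth is the difference of -3dB frequencies:
BW = f_high - f_low
   = 27853.6 - 308.9
   = 27544.7 Hz

27544.7 Hz


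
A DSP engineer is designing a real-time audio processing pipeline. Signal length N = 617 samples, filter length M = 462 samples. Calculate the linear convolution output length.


Linear convolution output length:
L = N + M - 1
  = 617 + 462 - 1
  = 1078 samples

1078


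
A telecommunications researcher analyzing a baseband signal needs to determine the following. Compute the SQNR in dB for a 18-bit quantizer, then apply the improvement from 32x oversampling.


Step 1 — baseline SQNR at Nyquist:
SQNR_base = 6.02*N + 1.76
          = 6.02*18 + 1.76
          = 110.12 dB

Step 2 — oversampling processing gain:
G = 10*log10(OSR) = 10*log10(32) = 15.05 dB

Step 3 — total:
SQNR_total = 110.12 + 15.05 = 125.17 dB

Base SQNR = 110.12 dB; oversampled SQNR = 125.17 dB


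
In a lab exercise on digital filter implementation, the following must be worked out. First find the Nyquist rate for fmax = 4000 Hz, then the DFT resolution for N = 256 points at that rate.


Step 1 — Nyquist sampling rate:
fs = 2 * fmax = 2 * 4000 = 8000 Hz

Step 2 — DFT bin spacing:
df = fs / N = 8000 / 256 = 31.25 Hz

31.25 Hz


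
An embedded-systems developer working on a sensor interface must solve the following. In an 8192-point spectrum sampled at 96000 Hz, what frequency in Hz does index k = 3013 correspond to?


Frequency of DFT bin k:
f_k = k * fs / N
    = 3013 * 96000 / 8192
    = 289248000 / 8192
    = 35308.594 Hz

35308.594 Hz


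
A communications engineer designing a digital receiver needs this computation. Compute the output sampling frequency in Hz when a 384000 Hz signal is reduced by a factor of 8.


Decimation reduces the sample rate:
fs_out = fs_in / M
       = 384000 / 8
       = 48000.0 Hz

48000.0 Hz


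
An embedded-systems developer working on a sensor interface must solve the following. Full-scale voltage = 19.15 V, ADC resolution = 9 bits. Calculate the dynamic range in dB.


Dynamic range from full-scale to LSB:
V_min = V_max / 2^bits = 19.15 / 2^9
DR = 20 * log10(V_max / V_min)
   = 20 * log10(2^9)
   = 20 * 9 * log10(2)
   = 54.19 dB

54.19 dB


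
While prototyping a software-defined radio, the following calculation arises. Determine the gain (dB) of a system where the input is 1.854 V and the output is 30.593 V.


Voltage gain in dB:
G = 20 * log10(Vout / Vin)
  = 20 * log10(30.593 / 1.854)
  = 20 * log10(16.501079)
  = 20 * 1.217512
  = 24.35 dB

24.35 dB


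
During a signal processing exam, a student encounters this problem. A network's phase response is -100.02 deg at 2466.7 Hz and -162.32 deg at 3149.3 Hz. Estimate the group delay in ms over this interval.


Group delay from phase difference:
tau = -d(phi)/d(omega)
d(phi) = -62.3 deg = -1.08734 rad
d(omega) = 2*pi*(3149.3 - 2466.7) = 4288.9023 rad/s
tau = -(-1.08734) / 4288.9023
    = 0.2535 ms

0.2535 ms


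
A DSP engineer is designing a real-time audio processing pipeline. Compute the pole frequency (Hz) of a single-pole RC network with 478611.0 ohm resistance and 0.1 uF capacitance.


Cutoff frequency of a first-order RC filter:
fc = 1 / (2 * pi * R * C)
C = 0.1 uF = 1e-07 F
fc = 1 / (2 * pi * 478611.0 * 1e-07)
   = 1 / 0.30072016030545
   = 3.325351 Hz

3.325351 Hz


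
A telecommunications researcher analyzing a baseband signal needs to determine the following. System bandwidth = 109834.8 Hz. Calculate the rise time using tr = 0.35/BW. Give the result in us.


Rise time from bandwidth relationship:
tr = 0.35 / BW
   = 0.35 / 109834.8
   = 3.186603881e-06 s
   = 3.1866 us

3.1866 us


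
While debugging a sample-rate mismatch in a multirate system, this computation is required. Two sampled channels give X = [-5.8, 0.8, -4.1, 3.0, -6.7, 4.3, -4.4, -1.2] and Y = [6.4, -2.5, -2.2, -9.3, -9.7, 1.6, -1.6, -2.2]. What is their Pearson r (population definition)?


Pearson correlation coefficient (population):
r = cov(X,Y) / (std(X) * std(Y))
Mean X = -1.7625, Mean Y = -2.4375
Cov(X,Y) = -1.352344
Std(X) = 3.863592, Std(Y) = 4.937848
r = -0.0709

-0.0709


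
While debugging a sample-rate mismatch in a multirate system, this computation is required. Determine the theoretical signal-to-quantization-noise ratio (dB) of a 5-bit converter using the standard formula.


Theoretical SNR for a full-scale sinusoid:
SNR = 6.02 * N + 1.76
    = 6.02 * 5 + 1.76
    = 30.1 + 1.76
    = 31.86 dB

31.86 dB


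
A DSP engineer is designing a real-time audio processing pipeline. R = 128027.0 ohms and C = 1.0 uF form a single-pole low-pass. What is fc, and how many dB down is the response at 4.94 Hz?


Step 1 — cutoff frequency:
fc = 1 / (2*pi*R*C)
C = 1.0 uF = 1e-06 F
fc = 1 / (2*pi*128027.0*1e-06)
   = 1.24314 Hz

Step 2 — magnitude at f = 4.94 Hz:
|H(f)| = 1 / sqrt(1 + (f/fc)^2)
f/fc = 4.94 / 1.24314 = 3.973808
|H| = 1 / sqrt(1 + 15.79115) = 0.2440393
|H|_dB = 20*log10(0.2440393) = -12.25 dB

fc = 1.24314 Hz; |H(4.94 Hz)| = -12.25 dB


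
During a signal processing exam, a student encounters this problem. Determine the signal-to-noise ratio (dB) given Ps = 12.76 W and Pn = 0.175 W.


SNR in decibels:
SNR = 10 * log10(Ps / Pn)
    = 10 * log10(12.76 / 0.175)
    = 10 * log10(72.9143)
    = 10 * 1.8628
    = 18.63 dB

18.63 dB


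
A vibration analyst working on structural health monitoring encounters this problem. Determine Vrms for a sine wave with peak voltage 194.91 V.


RMS voltage for a sinusoidal waveform:
V_rms = V_peak / sqrt(2)
      = 194.91 / 1.414214
      = 137.822 V

137.822 V


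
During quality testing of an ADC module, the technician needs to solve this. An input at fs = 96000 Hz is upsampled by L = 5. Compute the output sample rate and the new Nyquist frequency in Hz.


Step 1 — output sample rate after interpolation by L:
fs_out = L * fs_in = 5 * 96000 = 480000 Hz

Step 2 — Nyquist frequency of the output stream:
f_Nyq = fs_out / 2 = 480000 / 2 = 240000.0 Hz

fs_out = 480000 Hz; f_Nyquist = 240000.0 Hz


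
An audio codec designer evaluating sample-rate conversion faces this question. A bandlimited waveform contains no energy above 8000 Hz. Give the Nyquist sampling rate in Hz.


The Nyquist rate is twice the maximum frequency component.
fs_min = 2 * fmax
      = 2 * 8000
      = 16000 Hz

16000


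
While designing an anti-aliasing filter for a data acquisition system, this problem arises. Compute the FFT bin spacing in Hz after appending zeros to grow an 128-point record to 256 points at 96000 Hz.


Frequency resolution after zero-padding:
N_padded = 128 * 2 = 256
df = fs / N_padded
   = 96000 / 256
   = 375.0 Hz

375.0 Hz


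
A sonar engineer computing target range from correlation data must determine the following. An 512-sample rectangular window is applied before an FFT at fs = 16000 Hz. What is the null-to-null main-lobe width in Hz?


Main lobe width for a rectangular window:
Width = 2 * fs / N
      = 2 * 16000 / 512
      = 32000 / 512
      = 62.5 Hz

62.5 Hz


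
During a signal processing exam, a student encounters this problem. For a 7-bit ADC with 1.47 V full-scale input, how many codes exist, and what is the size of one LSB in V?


Step 1 — number of quantization levels:
L = 2^N = 2^7 = 128

Step 2 — LSB step size:
delta = Vfs / L
      = 1.47 / 128
      = 0.01148437 V

Levels = 128; step size = 0.01148437 V


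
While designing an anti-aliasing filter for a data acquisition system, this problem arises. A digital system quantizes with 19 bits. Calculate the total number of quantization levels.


Number of quantization levels = 2^N
= 2^19
= 524288

524288


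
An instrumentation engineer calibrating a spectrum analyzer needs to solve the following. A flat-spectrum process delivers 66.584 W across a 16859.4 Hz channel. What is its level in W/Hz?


Power spectral density:
PSD = P / BW
    = 66.584 / 16859.4
    = 0.00394937 W/Hz

0.00394937 W/Hz


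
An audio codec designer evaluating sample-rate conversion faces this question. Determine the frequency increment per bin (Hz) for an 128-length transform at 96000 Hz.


DFT frequency resolution:
df = fs / N
   = 96000 / 128
   = 750.0 Hz

750.0 Hz


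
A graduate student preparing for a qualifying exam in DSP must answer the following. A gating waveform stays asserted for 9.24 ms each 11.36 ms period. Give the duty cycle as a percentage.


Duty cycle as a percentage:
DC = (t_on / T) * 100
   = (9.24 / 11.36) * 100
   = 0.81338 * 100
   = 81.34 %

81.34 %


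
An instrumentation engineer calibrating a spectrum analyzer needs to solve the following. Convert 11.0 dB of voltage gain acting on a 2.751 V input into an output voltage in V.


Output voltage from dB gain:
V_out = V_in * 10^(gain_dB / 20)
      = 2.751 * 10^(11.0 / 20)
      = 2.751 * 3.548134
      = 9.7609 V

9.7609 V


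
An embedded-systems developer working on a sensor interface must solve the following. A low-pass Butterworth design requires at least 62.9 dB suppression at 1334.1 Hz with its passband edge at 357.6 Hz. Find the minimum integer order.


Butterworth filter order formula:
n = log10(10^(A/10) - 1) / (2 * log10(f_stop/f_pass))
10^(62.9/10) - 1 = 1949843.5998
f_stop/f_pass = 1334.1 / 357.6 = 3.7307
n = 5.5003 -> ceil = 6

6


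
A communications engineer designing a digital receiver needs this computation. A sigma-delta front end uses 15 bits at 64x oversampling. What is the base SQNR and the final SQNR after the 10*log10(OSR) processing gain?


Step 1 — baseline SQNR at Nyquist:
SQNR_base = 6.02*N + 1.76
          = 6.02*15 + 1.76
          = 92.06 dB

Step 2 — oversampling processing gain:
G = 10*log10(OSR) = 10*log10(64) = 18.06 dB

Step 3 — total:
SQNR_total = 92.06 + 18.06 = 110.12 dB

Base SQNR = 92.06 dB; oversampled SQNR = 110.12 dB


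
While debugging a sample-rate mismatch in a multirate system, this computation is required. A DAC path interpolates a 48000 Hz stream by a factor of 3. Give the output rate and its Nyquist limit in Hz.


Step 1 — output sample rate after interpolation by L:
fs_out = L * fs_in = 3 * 48000 = 144000 Hz

Step 2 — Nyquist frequency of the output stream:
f_Nyq = fs_out / 2 = 144000 / 2 = 72000.0 Hz

fs_out = 144000 Hz; f_Nyquist = 72000.0 Hz


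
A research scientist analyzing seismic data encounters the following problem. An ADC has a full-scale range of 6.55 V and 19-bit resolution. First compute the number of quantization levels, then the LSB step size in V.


Step 1 — number of quantization levels:
L = 2^N = 2^19 = 524288

Step 2 — LSB step size:
delta = Vfs / L
      = 6.55 / 524288
      = 1.249e-05 V

Levels = 524288; step size = 1.249e-05 V


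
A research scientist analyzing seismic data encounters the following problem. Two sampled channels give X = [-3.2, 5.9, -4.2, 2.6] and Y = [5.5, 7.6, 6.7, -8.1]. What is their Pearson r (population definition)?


Pearson correlation coefficient (population):
r = cov(X,Y) / (std(X) * std(Y))
Mean X = 0.275, Mean Y = 2.925
Cov(X,Y) = -6.294375
Std(X) = 4.157749, Std(Y) = 6.408734
r = -0.2362

-0.2362


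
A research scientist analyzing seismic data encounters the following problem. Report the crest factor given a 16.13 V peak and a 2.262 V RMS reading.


Crest factor is the ratio of peak to RMS:
CF = V_peak / V_rms
   = 16.13 / 2.262
   = 7.1309

7.1309


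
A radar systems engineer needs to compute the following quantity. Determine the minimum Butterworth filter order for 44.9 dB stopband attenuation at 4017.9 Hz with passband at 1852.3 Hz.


Butterworth filter order formula:
n = log10(10^(A/10) - 1) / (2 * log10(f_stop/f_pass))
10^(44.9/10) - 1 = 30901.9543
f_stop/f_pass = 4017.9 / 1852.3 = 2.1691
n = 6.6758 -> ceil = 7

7


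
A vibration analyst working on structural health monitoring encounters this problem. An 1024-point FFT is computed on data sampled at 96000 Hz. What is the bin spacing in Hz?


DFT frequency resolution:
df = fs / N
   = 96000 / 1024
   = 93.75 Hz

93.75 Hz


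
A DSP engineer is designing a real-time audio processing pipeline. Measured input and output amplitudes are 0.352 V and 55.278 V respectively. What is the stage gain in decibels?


Voltage gain in dB:
G = 20 * log10(Vout / Vin)
  = 20 * log10(55.278 / 0.352)
  = 20 * log10(157.039773)
  = 20 * 2.19601
  = 43.92 dB

43.92 dB


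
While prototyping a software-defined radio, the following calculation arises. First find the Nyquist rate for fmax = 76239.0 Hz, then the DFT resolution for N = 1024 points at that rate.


Step 1 — Nyquist sampling rate:
fs = 2 * fmax = 2 * 76239.0 = 152478.0 Hz

Step 2 — DFT bin spacing:
df = fs / N = 152478.0 / 1024 = 148.9043 Hz

148.9043 Hz


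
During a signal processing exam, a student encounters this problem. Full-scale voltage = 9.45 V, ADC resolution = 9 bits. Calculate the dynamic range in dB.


Dynamic range from full-scale to LSB:
V_min = V_max / 2^bits = 9.45 / 2^9
DR = 20 * log10(V_max / V_min)
   = 20 * log10(2^9)
   = 20 * 9 * log10(2)
   = 54.19 dB

54.19 dB


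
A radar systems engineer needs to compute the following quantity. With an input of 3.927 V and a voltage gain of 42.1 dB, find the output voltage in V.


Output voltage from dB gain:
V_out = V_in * 10^(gain_dB / 20)
      = 3.927 * 10^(42.1 / 20)
      = 3.927 * 127.350308
      = 500.1047 V

500.1047 V


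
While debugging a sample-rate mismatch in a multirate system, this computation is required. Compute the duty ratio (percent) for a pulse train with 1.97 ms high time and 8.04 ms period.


Duty cycle as a percentage:
DC = (t_on / T) * 100
   = (1.97 / 8.04) * 100
   = 0.245025 * 100
   = 24.5 %

24.5 %


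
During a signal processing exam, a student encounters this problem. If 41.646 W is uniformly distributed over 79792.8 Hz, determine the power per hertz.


Power spectral density:
PSD = P / BW
    = 41.646 / 79792.8
    = 0.00052193 W/Hz

0.00052193 W/Hz


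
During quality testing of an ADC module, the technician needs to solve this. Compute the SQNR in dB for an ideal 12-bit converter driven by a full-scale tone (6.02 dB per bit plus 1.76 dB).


Theoretical SNR for a full-scale sinusoid:
SNR = 6.02 * N + 1.76
    = 6.02 * 12 + 1.76
    = 72.24 + 1.76
    = 74.0 dB

74.0 dB


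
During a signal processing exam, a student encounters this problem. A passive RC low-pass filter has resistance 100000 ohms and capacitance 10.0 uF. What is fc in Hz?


Cutoff frequency of a first-order RC filter:
fc = 1 / (2 * pi * R * C)
C = 10.0 uF = 1e-05 F
fc = 1 / (2 * pi * 100000 * 1e-05)
   = 1 / 6.2831853071796
   = 0.159155 Hz

0.159155 Hz


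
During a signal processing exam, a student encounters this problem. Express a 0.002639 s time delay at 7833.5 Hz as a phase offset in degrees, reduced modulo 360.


Phase shift from frequency and time delay:
phi = 360 * f * t_delay
    = 360 * 7833.5 * 0.002639
    = 7442.14 degrees
    mod 360 = 242.14 degrees

242.14 degrees


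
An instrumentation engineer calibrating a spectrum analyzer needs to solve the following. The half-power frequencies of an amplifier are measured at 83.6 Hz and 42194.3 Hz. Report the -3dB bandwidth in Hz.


Bandwidth is the difference of -3dB frequencies:
BW = f_high - f_low
   = 42194.3 - 83.6
   = 42110.7 Hz

42110.7 Hz


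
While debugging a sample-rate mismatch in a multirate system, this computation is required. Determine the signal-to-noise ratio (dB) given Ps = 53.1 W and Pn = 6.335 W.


SNR in decibels:
SNR = 10 * log10(Ps / Pn)
    = 10 * log10(53.1 / 6.335)
    = 10 * log10(8.382)
    = 10 * 0.9233
    = 9.23 dB

9.23 dB


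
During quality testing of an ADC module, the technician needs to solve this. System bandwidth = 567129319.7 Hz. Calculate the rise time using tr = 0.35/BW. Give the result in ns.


Rise time from bandwidth relationship:
tr = 0.35 / BW
   = 0.35 / 567129319.7
   = 6.171431944e-10 s
   = 0.6171 ns

0.6171 ns


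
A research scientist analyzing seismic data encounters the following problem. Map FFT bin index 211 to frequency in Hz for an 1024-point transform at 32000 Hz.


Frequency of DFT bin k:
f_k = k * fs / N
    = 211 * 32000 / 1024
    = 6752000 / 1024
    = 6593.75 Hz

6593.75 Hz


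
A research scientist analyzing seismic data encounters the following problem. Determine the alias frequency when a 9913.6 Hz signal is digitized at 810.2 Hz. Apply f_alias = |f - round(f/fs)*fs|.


Compute the nearest integer multiple of fs to the signal:
n = round(9913.6 / 810.2) = 12
f_alias = |9913.6 - 12 * 810.2|
        = |9913.6 - 9722.4|
        = 191.2 Hz

191.2


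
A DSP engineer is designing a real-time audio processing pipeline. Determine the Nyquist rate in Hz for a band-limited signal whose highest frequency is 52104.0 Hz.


The Nyquist rate is twice the maximum frequency component.
fs_min = 2 * fmax
      = 2 * 52104.0
      = 104208.0 Hz

104208.0


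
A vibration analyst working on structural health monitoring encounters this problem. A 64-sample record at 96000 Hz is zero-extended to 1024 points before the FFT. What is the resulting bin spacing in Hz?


Frequency resolution after zero-padding:
N_padded = 64 * 16 = 1024
df = fs / N_padded
   = 96000 / 1024
   = 93.75 Hz

93.75 Hz


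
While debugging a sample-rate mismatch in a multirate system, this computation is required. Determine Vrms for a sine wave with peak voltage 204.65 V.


RMS voltage for a sinusoidal waveform:
V_rms = V_peak / sqrt(2)
      = 204.65 / 1.414214
      = 144.709 V

144.709 V


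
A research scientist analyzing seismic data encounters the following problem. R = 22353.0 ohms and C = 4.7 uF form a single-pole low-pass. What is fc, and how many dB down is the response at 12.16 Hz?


Step 1 — cutoff frequency:
fc = 1 / (2*pi*R*C)
C = 4.7 uF = 4.7e-06 F
fc = 1 / (2*pi*22353.0*4.7e-06)
   = 1.51491 Hz

Step 2 — magnitude at f = 12.16 Hz:
|H(f)| = 1 / sqrt(1 + (f/fc)^2)
f/fc = 12.16 / 1.51491 = 8.026879
|H| = 1 / sqrt(1 + 64.430786) = 0.1236257
|H|_dB = 20*log10(0.1236257) = -18.16 dB

fc = 1.51491 Hz; |H(12.16 Hz)| = -18.16 dB


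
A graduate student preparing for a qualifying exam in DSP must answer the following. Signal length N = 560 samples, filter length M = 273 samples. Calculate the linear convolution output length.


Linear convolution output length:
L = N + M - 1
  = 560 + 273 - 1
  = 832 samples

832


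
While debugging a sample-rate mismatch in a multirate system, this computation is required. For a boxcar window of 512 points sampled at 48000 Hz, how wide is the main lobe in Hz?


Main lobe width for a rectangular window:
Width = 2 * fs / N
      = 2 * 48000 / 512
      = 96000 / 512
      = 187.5 Hz

187.5 Hz


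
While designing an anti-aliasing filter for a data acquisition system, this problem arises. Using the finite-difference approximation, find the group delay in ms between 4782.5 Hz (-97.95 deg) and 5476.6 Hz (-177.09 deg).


Group delay from phase difference:
tau = -d(phi)/d(omega)
d(phi) = -79.14 deg = -1.381254 rad
d(omega) = 2*pi*(5476.6 - 4782.5) = 4361.1589 rad/s
tau = -(-1.381254) / 4361.1589
    = 0.3167 ms

0.3167 ms


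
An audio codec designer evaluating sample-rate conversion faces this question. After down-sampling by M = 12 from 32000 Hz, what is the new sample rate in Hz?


Decimation reduces the sample rate:
fs_out = fs_in / M
       = 32000 / 12
       = 2666.6667 Hz

2666.6667 Hz


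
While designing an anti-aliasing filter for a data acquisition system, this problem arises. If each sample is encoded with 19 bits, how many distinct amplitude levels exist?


Number of quantization levels = 2^N
= 2^19
= 524288

524288


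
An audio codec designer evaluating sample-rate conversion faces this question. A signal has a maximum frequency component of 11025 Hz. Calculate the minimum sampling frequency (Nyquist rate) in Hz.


The Nyquist rate is twice the maximum frequency component.
fs_min = 2 * fmax
      = 2 * 11025
      = 22050 Hz

22050


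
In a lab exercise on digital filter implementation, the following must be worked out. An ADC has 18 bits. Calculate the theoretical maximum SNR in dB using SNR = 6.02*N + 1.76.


Theoretical SNR for a full-scale sinusoid:
SNR = 6.02 * N + 1.76
    = 6.02 * 18 + 1.76
    = 108.36 + 1.76
    = 110.12 dB

110.12 dB


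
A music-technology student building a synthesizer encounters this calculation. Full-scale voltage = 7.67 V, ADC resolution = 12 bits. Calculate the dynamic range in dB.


Dynamic range from full-scale to LSB:
V_min = V_max / 2^bits = 7.67 / 2^12
DR = 20 * log10(V_max / V_min)
   = 20 * log10(2^12)
   = 20 * 12 * log10(2)
   = 72.25 dB

72.25 dB


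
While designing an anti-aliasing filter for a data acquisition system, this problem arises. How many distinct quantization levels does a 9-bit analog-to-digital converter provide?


Number of quantization levels = 2^N
= 2^9
= 512

512


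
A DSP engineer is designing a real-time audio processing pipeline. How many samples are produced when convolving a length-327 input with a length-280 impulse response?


Linear convolution output length:
L = N + M - 1
  = 327 + 280 - 1
  = 606 samples

606


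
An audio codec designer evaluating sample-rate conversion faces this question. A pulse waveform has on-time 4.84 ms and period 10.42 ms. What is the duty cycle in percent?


Duty cycle as a percentage:
DC = (t_on / T) * 100
   = (4.84 / 10.42) * 100
   = 0.464491 * 100
   = 46.45 %

46.45 %
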